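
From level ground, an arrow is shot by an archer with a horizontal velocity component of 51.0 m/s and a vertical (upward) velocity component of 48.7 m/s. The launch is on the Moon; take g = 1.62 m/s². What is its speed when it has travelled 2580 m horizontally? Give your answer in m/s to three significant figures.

x = vₓ t ⇒ t = 2580/51.00 = 50.59 s.
Vertical velocity there: v_y = v_y0 − g t = 48.70 − 1.62 × 50.59 = −33.25 m/s.
Speed: √(vₓ² + v_y²) = √(51.00² + 33.25²) = 60.88 m/s.

60.9 m/s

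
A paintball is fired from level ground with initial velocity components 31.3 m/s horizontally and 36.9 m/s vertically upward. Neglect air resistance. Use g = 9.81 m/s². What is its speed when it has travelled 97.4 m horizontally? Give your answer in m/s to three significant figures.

31.9 m/s

Time to reach x = 97.4 m: t = x/vₓ = 97.4/31.30 = 3.112 s.
Vertical velocity there: v_y = v_y0 − g t = 36.90 − 9.81 × 3.112 = 6.373 m/s.
Speed: √(vₓ² + v_y²) = √(31.30² + 6.373²) = 31.94 m/s.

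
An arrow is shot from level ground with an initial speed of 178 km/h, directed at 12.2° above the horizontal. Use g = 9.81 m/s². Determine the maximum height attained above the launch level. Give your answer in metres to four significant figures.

Convert: 178 km/h = 178/3.6 = 49.44 m/s.
Resolve: vₓ = 49.44 cos 12.2° = 48.33 m/s and v_y0 = 49.44 sin 12.2° = 10.45 m/s.
Maximum height: H = v_y0² / (2g) = 10.45² / (2 × 9.81) = 5.565 m.

5.565 m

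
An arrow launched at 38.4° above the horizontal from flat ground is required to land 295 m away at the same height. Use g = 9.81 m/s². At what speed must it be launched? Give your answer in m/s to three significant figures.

54.5 m/s

From R = (v₀² / g) sin 2θ: v₀ = √(gR / sin 2θ).
v₀ = √(9.81 × 295 / sin 76.80°) = √(2894 / 0.9736) = √2972.5 = 54.52 m/s.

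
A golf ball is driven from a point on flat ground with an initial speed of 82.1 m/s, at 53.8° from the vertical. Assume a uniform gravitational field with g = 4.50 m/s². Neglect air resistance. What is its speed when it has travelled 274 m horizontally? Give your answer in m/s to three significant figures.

72.7 m/s

Resolve: vₓ = 82.10 sin 53.8° = 66.25 m/s and v_y0 = 82.10 cos 53.8° = 48.49 m/s.
Time to reach x = 274 m: t = x/vₓ = 274/66.25 = 4.136 s.
Vertical velocity there: v_y = v_y0 − g t = 48.49 − 4.50 × 4.136 = 29.88 m/s.
Speed: √(vₓ² + v_y²) = √(66.25² + 29.88²) = 72.68 m/s.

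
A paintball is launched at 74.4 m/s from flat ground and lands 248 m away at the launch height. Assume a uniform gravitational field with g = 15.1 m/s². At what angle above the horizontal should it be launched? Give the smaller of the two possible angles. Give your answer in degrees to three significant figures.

21.3°

From R = (v₀²/g) sin 2θ: sin 2θ = 15.1 × 248 / 5535.4 = 0.6765.
2θ = 42.57° or 180° − 42.57° = 137.4°, so θ = 21.29° or 68.71°.
The smaller angle is 21.29°.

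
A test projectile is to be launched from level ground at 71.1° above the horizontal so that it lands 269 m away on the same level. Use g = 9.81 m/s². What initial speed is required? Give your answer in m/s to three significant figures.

65.6 m/s

From R = (v₀² / g) sin 2θ: v₀ = √(gR / sin 2θ).
v₀ = √(9.81 × 269 / sin 142.2°) = √(2639 / 0.6129) = √4305.5 = 65.62 m/s.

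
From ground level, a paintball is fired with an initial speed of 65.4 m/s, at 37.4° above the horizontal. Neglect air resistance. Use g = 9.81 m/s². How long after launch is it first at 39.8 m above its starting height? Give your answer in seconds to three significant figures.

Resolve: vₓ = 65.40 cos 37.4° = 51.95 m/s and v_y0 = 65.40 sin 37.4° = 39.72 m/s.
Set y = v_y0 t − ½ g t² = 39.8: 4.905 t² − 39.72 t + 39.8 = 0.
Quadratic formula: t = (39.72 ± √796.99) / 9.81 = (39.72 ± 28.23) / 9.81 → t = 1.171 s or 6.927 s.
The first (ascending) time is 1.171 s.

1.17 s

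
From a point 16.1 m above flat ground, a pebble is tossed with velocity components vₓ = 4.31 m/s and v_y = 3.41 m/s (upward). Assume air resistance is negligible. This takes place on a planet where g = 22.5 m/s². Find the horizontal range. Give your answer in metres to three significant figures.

The projectile lands when y = 16.1 + (3.410) t − ½·22.5·t² = 0. Positive root: t = (3.410 + √(3.410² + 2·22.5·16.1)) / 22.5 = (3.410 + 27.13) / 22.5 = 1.357 s.
Horizontal distance: R = vₓ t = 4.310 × 1.357 = 5.850 m.

5.85 m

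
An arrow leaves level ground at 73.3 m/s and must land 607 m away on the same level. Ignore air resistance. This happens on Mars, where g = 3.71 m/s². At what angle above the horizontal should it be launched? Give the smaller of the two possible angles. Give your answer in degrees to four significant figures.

12.39°

From R = (v₀²/g) sin 2θ: sin 2θ = 3.71 × 607 / 5372.9 = 0.4191.
2θ = 24.78° or 180° − 24.78° = 155.2°, so θ = 12.39° or 77.61°.
The smaller angle is 12.39°.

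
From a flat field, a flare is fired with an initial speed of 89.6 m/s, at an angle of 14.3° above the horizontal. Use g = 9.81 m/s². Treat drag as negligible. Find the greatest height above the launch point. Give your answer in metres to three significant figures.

25.0 m

vₓ = 89.60 cos 14.3° = 86.82 m/s; v_y0 = 89.60 sin 14.3° = 22.13 m/s.
Maximum height: H = v_y0² / (2g) = 22.13² / (2 × 9.81) = 24.96 m.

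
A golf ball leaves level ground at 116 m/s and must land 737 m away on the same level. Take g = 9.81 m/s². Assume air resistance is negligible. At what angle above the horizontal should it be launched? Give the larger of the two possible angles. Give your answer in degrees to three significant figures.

73.7°

Level-ground range R = v₀² sin(2θ)/g ⇒ sin(2θ) = gR/v₀² = 9.81 × 737 / 116² = 0.5373.
2θ = 32.50° or 180° − 32.50° = 147.5°, so θ = 16.25° or 73.75°.
The larger angle is 73.75°.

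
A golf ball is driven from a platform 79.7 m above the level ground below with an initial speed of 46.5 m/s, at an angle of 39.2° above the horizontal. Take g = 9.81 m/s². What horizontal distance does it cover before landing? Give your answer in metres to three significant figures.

Resolve: vₓ = 46.50 cos 39.2° = 36.03 m/s and v_y0 = 46.50 sin 39.2° = 29.39 m/s.
Vertical motion (up positive, ground at y = 0): 4.905 t² − (29.39) t − 79.7 = 0, so t = (29.39 + √(29.39² + 2·9.81·79.7)) / 9.81 = (29.39 + 49.27) / 9.81 = 8.018 s.
Horizontal distance: R = vₓ t = 36.03 × 8.018 = 288.9 m.

289 m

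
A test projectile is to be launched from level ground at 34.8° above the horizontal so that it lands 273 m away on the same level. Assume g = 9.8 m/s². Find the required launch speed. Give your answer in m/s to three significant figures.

53.4 m/s

From R = (v₀² / g) sin 2θ: v₀ = √(gR / sin 2θ).
v₀ = √(9.80 × 273 / sin 69.60°) = √(2675 / 0.9373) = √2854.4 = 53.43 m/s.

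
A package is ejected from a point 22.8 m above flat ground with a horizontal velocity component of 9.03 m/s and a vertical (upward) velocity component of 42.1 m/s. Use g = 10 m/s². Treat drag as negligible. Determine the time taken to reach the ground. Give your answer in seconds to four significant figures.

8.931 s

The projectile lands when y = 22.8 + (42.10) t − ½·10.0·t² = 0. Positive root: t = (42.10 + √(42.10² + 2·10.0·22.8)) / 10.0 = (42.10 + 47.21) / 10.0 = 8.931 s.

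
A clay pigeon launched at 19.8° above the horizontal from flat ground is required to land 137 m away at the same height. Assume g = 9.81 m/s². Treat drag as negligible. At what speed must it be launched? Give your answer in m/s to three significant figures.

From R = (v₀² / g) sin 2θ: v₀ = √(gR / sin 2θ).
v₀ = √(9.81 × 137 / sin 39.60°) = √(1344 / 0.6374) = √2108.4 = 45.92 m/s.

45.9 m/s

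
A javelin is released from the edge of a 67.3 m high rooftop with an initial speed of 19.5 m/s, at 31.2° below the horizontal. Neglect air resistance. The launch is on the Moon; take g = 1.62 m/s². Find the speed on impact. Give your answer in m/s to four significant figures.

24.46 m/s

Resolve: vₓ = 19.50 cos 31.2° = 16.68 m/s and v_y0 = −10.10 m/s (downward).
Vertical motion (up positive, ground at y = 0): 0.8100 t² − (−10.10) t − 67.3 = 0, so t = (−10.10 + √(10.10² + 2·1.62·67.3)) / 1.62 = (−10.10 + 17.89) / 1.62 = 4.808 s.
Vertical velocity at impact: v_y = v_y0 − g t = −10.10 − 1.62 × 4.808 = −17.89 m/s.
Speed: |v| = √(vₓ² + v_y²) = √(16.68² + 17.89²) = 24.46 m/s.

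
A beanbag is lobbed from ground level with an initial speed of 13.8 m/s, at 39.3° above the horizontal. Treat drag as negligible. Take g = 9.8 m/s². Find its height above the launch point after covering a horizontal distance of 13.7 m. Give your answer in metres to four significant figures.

3.149 m

Horizontal component vₓ = 13.80 cos 39.3° = 10.68 m/s; vertical v_y0 = 13.80 sin 39.3° = 8.741 m/s.
Time to reach x = 13.7 m: t = x/vₓ = 13.7/10.68 = 1.283 s.
Height: y = v_y0 t − ½ g t² = 8.741 × 1.283 − 4.900 × 1.283² = 11.21 − 8.064 = 3.149 m.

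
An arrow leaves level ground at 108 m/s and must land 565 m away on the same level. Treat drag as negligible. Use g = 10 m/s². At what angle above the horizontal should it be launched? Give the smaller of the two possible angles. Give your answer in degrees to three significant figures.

R = v₀² sin 2θ / g gives sin 2θ = gR/v₀² = 10.0·565/108² = 0.4844.
2θ = 28.97° or 180° − 28.97° = 151.0°, so θ = 14.49° or 75.51°.
The smaller angle is 14.49°.

14.5°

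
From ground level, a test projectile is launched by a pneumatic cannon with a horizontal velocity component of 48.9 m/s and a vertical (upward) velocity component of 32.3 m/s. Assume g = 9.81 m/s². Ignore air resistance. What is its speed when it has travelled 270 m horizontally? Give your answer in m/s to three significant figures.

At x = 270 m, t = x/vₓ = 270/48.90 = 5.521 s.
Vertical velocity there: v_y = v_y0 − g t = 32.30 − 9.81 × 5.521 = −21.87 m/s.
Speed: √(vₓ² + v_y²) = √(48.90² + 21.87²) = 53.57 m/s.

53.6 m/s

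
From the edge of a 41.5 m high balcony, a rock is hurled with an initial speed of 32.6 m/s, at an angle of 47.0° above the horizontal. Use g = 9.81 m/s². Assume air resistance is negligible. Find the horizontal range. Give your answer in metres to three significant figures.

Horizontal component vₓ = 32.60 cos 47.0° = 22.23 m/s; vertical v_y0 = 32.60 sin 47.0° = 23.84 m/s.
The projectile lands when y = 41.5 + (23.84) t − ½·9.81·t² = 0. Positive root: t = (23.84 + √(23.84² + 2·9.81·41.5)) / 9.81 = (23.84 + 37.18) / 9.81 = 6.221 s.
Horizontal distance: R = vₓ t = 22.23 × 6.221 = 138.3 m.

138 m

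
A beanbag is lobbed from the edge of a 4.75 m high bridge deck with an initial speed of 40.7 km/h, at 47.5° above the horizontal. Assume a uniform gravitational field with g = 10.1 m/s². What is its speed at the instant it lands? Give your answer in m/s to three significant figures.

Convert: 40.7 km/h = 40.7/3.6 = 11.31 m/s.
Resolve: vₓ = 11.31 cos 47.5° = 7.638 m/s and v_y0 = 11.31 sin 47.5° = 8.335 m/s.
The projectile lands when y = 4.75 + (8.335) t − ½·10.1·t² = 0. Positive root: t = (8.335 + √(8.335² + 2·10.1·4.75)) / 10.1 = (8.335 + 12.86) / 10.1 = 2.099 s.
Vertical velocity at impact: v_y = v_y0 − g t = 8.335 − 10.1 × 2.099 = −12.86 m/s.
Speed: |v| = √(vₓ² + v_y²) = √(7.638² + 12.86²) = 14.96 m/s.

15.0 m/s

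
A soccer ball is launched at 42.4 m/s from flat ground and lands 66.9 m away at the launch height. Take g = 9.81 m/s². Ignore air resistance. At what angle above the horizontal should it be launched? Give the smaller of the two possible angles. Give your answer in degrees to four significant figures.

R = v₀² sin 2θ / g gives sin 2θ = gR/v₀² = 9.81·66.9/42.4² = 0.3651.
2θ = 21.41° or 180° − 21.41° = 158.6°, so θ = 10.71° or 79.29°.
The smaller angle is 10.71°.

10.71°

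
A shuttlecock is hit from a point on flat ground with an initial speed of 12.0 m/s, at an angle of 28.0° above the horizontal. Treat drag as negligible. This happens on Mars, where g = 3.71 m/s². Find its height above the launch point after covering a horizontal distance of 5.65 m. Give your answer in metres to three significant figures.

2.48 m

Horizontal component vₓ = 12.00 cos 28.0° = 10.60 m/s; vertical v_y0 = 12.00 sin 28.0° = 5.634 m/s.
Time to reach x = 5.65 m: t = x/vₓ = 5.65/10.60 = 0.5333 s.
Height: y = v_y0 t − ½ g t² = 5.634 × 0.5333 − 1.855 × 0.5333² = 3.004 − 0.5275 = 2.477 m.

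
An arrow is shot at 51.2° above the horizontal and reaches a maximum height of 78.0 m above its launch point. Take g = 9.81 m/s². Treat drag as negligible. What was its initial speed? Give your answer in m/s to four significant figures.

50.20 m/s

At the peak v_y = 0, so v_y0 = √(2gH) = √(2 × 9.81 × 78.0) = 39.12 m/s.
v_y0 = v₀ sin θ ⇒ v₀ = 39.12 / sin 51.2° = 50.20 m/s.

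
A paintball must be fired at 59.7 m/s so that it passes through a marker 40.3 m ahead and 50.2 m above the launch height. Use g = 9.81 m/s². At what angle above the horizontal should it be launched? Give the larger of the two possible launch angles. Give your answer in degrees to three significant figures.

Trajectory: y = x tanθ − g x² (1 + tan²θ)/(2v₀²). With x = 40.3, y = 50.2, v₀ = 59.7, g = 9.81:
2.235 tan²θ − 40.3 tanθ + (52.44) = 0.
tanθ = [40.3 ± √(40.3² − 4 × 2.235 × (52.44))] / (2 × 2.235) = (40.3 ± 33.99) / 4.470, giving tanθ = 1.412 or 16.62.
θ = 54.69° or 86.56°; the larger is 86.56°.

86.6°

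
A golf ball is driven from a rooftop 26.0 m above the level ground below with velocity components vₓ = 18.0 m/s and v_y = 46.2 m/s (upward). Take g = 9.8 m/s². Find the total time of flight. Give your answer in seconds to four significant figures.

The projectile lands when y = 26.0 + (46.20) t − ½·9.80·t² = 0. Positive root: t = (46.20 + √(46.20² + 2·9.80·26.0)) / 9.80 = (46.20 + 51.42) / 9.80 = 9.961 s.

9.961 s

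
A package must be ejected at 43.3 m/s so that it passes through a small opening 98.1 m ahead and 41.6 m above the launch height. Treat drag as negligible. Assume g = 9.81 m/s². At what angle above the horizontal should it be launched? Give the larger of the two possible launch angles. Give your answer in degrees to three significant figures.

Trajectory: y = x tanθ − g x² (1 + tan²θ)/(2v₀²). With x = 98.1, y = 41.6, v₀ = 43.3, g = 9.81:
25.18 tan²θ − 98.1 tanθ + (66.78) = 0.
tanθ = [98.1 ± √(98.1² − 4 × 25.18 × (66.78))] / (2 × 25.18) = (98.1 ± 53.84) / 50.35, giving tanθ = 0.8790 or 3.017.
θ = 41.32° or 71.66°; the larger is 71.66°.

71.7°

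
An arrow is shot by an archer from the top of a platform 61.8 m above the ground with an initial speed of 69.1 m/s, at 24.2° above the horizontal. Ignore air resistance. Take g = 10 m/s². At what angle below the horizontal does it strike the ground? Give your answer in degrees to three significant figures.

Resolve: vₓ = 69.10 cos 24.2° = 63.03 m/s and v_y0 = 69.10 sin 24.2° = 28.33 m/s.
The projectile lands when y = 61.8 + (28.33) t − ½·10.0·t² = 0. Positive root: t = (28.33 + √(28.33² + 2·10.0·61.8)) / 10.0 = (28.33 + 45.15) / 10.0 = 7.347 s.
At impact: v_y = v_y0 − g t = −45.15 m/s; vₓ = 63.03 m/s.
Angle below horizontal: arctan(|v_y|/vₓ) = arctan(45.15/63.03) = 35.61°.

35.6°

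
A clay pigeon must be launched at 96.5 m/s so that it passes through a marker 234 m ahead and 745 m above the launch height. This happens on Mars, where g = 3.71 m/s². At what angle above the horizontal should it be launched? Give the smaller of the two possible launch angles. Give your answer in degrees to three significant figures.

75.8°

Trajectory: y = x tanθ − g x² (1 + tan²θ)/(2v₀²). With x = 234, y = 745, v₀ = 96.5, g = 3.71:
10.91 tan²θ − 234 tanθ + (755.9) = 0.
tanθ = [234 ± √(234² − 4 × 10.91 × (755.9))] / (2 × 10.91) = (234 ± 147.6) / 21.81, giving tanθ = 3.962 or 17.49.
θ = 75.83° or 86.73°; the smaller is 75.83°.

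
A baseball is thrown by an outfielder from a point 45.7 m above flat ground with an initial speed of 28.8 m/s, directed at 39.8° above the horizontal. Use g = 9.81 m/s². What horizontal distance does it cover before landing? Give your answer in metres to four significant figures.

120.9 m

Horizontal component vₓ = 28.80 cos 39.8° = 22.13 m/s; vertical v_y0 = 28.80 sin 39.8° = 18.44 m/s.
With up positive and y = 0 at the ground: y(t) = 45.7 + (18.44) t − 4.905 t². Setting y = 0 and taking the positive root: t = [18.44 + √(18.44² + 2·9.81·45.7)] / 9.81 = (18.44 + 35.16) / 9.81 = 5.464 s.
Horizontal distance: R = vₓ t = 22.13 × 5.464 = 120.9 m.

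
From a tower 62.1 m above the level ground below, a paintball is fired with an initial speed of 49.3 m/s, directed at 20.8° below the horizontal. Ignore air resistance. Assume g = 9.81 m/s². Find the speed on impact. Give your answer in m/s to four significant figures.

60.41 m/s

Components: vₓ = 49.30 cos 20.8° = 46.09 m/s, v_y0 = −17.51 m/s (downward).
With up positive and y = 0 at the ground: y(t) = 62.1 + (−17.51) t − 4.905 t². Setting y = 0 and taking the positive root: t = [−17.51 + √(17.51² + 2·9.81·62.1)] / 9.81 = (−17.51 + 39.05) / 9.81 = 2.196 s.
Vertical velocity at impact: v_y = v_y0 − g t = −17.51 − 9.81 × 2.196 = −39.05 m/s.
Speed: |v| = √(vₓ² + v_y²) = √(46.09² + 39.05²) = 60.41 m/s.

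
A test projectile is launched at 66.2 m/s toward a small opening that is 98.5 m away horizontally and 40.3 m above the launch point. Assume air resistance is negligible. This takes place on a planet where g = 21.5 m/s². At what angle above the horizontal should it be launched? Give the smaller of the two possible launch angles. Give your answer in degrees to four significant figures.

38.97°

Trajectory: y = x tanθ − g x² (1 + tan²θ)/(2v₀²). With x = 98.5, y = 40.3, v₀ = 66.2, g = 21.5:
23.80 tan²θ − 98.5 tanθ + (64.10) = 0.
tanθ = [98.5 ± √(98.5² − 4 × 23.80 × (64.10))] / (2 × 23.80) = (98.5 ± 60.00) / 47.60, giving tanθ = 0.8088 or 3.330.
θ = 38.97° or 73.28°; the smaller is 38.97°.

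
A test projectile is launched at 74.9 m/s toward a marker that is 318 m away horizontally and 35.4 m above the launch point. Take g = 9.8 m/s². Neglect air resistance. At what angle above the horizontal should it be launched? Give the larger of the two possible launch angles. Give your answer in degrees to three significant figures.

72.4°

Trajectory: y = x tanθ − g x² (1 + tan²θ)/(2v₀²). With x = 318, y = 35.4, v₀ = 74.9, g = 9.80:
88.33 tan²θ − 318 tanθ + (123.7) = 0.
tanθ = [318 ± √(318² − 4 × 88.33 × (123.7))] / (2 × 88.33) = (318 ± 239.6) / 176.7, giving tanθ = 0.4438 or 3.157.
θ = 23.93° or 72.42°; the larger is 72.42°.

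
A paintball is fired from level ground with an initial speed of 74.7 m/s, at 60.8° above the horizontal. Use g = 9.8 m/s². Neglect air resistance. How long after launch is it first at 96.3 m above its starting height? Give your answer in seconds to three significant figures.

1.69 s

Resolve: vₓ = 74.70 cos 60.8° = 36.44 m/s and v_y0 = 74.70 sin 60.8° = 65.21 m/s.
Require v_y0 t − ½ g t² = 96.3, i.e. 4.900 t² − 65.21 t + 96.3 = 0.
t = [65.21 ± √(65.21² − 2·9.80·96.3)] / 9.80 = (65.21 ± 48.63) / 9.80, so t = 1.692 s or t = 11.62 s.
The first (ascending) time is 1.692 s.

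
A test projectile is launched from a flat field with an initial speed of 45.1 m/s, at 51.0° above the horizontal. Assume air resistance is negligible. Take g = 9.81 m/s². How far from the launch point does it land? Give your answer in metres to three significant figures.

Horizontal component vₓ = 45.10 cos 51.0° = 28.38 m/s; vertical v_y0 = 45.10 sin 51.0° = 35.05 m/s.
Flight time T = 2 v_y0 / g = 7.146 s.
Horizontal distance R = vₓ T = 28.38 × 7.146 = 202.8 m.

203 m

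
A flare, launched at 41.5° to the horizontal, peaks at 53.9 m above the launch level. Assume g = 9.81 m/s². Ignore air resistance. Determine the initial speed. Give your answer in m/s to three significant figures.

At the peak v_y = 0, so v_y0 = √(2gH) = √(2 × 9.81 × 53.9) = 32.52 m/s.
v_y0 = v₀ sin θ ⇒ v₀ = 32.52 / sin 41.5° = 49.08 m/s.

49.1 m/s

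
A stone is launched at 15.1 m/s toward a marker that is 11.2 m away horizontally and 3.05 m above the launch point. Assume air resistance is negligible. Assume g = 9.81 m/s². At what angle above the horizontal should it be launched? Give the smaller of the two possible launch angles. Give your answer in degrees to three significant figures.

31.0°

Trajectory: y = x tanθ − g x² (1 + tan²θ)/(2v₀²). With x = 11.2, y = 3.05, v₀ = 15.1, g = 9.81:
2.698 tan²θ − 11.2 tanθ + (5.748) = 0.
tanθ = [11.2 ± √(11.2² − 4 × 2.698 × (5.748))] / (2 × 2.698) = (11.2 ± 7.962) / 5.397, giving tanθ = 0.6000 or 3.550.
θ = 30.96° or 74.27°; the smaller is 30.96°.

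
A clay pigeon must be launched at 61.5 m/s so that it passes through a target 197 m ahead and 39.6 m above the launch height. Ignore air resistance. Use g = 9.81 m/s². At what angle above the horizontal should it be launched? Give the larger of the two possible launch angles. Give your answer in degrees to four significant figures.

Trajectory: y = x tanθ − g x² (1 + tan²θ)/(2v₀²). With x = 197, y = 39.6, v₀ = 61.5, g = 9.81:
50.33 tan²θ − 197 tanθ + (89.93) = 0.
tanθ = [197 ± √(197² − 4 × 50.33 × (89.93))] / (2 × 50.33) = (197 ± 143.9) / 100.7, giving tanθ = 0.5276 or 3.387.
θ = 27.82° or 73.55°; the larger is 73.55°.

73.55°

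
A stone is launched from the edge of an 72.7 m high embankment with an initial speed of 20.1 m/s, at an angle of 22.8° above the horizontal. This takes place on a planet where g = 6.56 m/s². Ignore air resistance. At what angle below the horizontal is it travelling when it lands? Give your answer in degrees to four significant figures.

59.81°

vₓ = 20.10 cos 22.8° = 18.53 m/s; v_y0 = 20.10 sin 22.8° = 7.789 m/s.
The projectile lands when y = 72.7 + (7.789) t − ½·6.56·t² = 0. Positive root: t = (7.789 + √(7.789² + 2·6.56·72.7)) / 6.56 = (7.789 + 31.85) / 6.56 = 6.043 s.
At impact: v_y = v_y0 − g t = −31.85 m/s; vₓ = 18.53 m/s.
Angle below horizontal: arctan(|v_y|/vₓ) = arctan(31.85/18.53) = 59.81°.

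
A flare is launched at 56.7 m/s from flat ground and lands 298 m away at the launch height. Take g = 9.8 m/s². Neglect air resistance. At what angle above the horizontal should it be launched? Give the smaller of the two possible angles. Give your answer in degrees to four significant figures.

32.64°

From R = (v₀²/g) sin 2θ: sin 2θ = 9.80 × 298 / 3214.9 = 0.9084.
2θ = 65.28° or 180° − 65.28° = 114.7°, so θ = 32.64° or 57.36°.
The smaller angle is 32.64°.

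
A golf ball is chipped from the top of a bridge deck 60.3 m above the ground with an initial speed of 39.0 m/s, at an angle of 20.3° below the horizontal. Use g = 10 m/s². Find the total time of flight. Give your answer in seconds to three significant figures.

2.37 s

vₓ = 39.00 cos 20.3° = 36.58 m/s; v_y0 = −13.53 m/s (downward).
Vertical motion (up positive, ground at y = 0): 5.000 t² − (−13.53) t − 60.3 = 0, so t = (−13.53 + √(13.53² + 2·10.0·60.3)) / 10.0 = (−13.53 + 37.27) / 10.0 = 2.374 s.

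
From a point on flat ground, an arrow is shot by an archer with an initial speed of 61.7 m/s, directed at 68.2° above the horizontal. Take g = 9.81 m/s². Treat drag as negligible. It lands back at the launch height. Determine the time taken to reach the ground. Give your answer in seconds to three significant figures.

11.7 s

vₓ = 61.70 cos 68.2° = 22.91 m/s; v_y0 = 61.70 sin 68.2° = 57.29 m/s.
It returns to y = 0 when t = 2 v_y0 / g = 2(57.29)/9.81 = 11.68 s.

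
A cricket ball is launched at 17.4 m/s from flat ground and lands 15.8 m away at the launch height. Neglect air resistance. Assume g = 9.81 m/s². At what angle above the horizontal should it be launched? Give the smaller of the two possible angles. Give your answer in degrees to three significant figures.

From R = (v₀²/g) sin 2θ: sin 2θ = 9.81 × 15.8 / 302.76 = 0.5120.
2θ = 30.79° or 180° − 30.79° = 149.2°, so θ = 15.40° or 74.60°.
The smaller angle is 15.40°.

15.4°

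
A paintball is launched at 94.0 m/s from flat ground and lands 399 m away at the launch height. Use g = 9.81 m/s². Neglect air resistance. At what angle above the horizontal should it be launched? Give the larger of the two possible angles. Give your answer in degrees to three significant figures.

76.9°

Level-ground range R = v₀² sin(2θ)/g ⇒ sin(2θ) = gR/v₀² = 9.81 × 399 / 94.0² = 0.4430.
2θ = 26.29° or 180° − 26.29° = 153.7°, so θ = 13.15° or 76.85°.
The larger angle is 76.85°.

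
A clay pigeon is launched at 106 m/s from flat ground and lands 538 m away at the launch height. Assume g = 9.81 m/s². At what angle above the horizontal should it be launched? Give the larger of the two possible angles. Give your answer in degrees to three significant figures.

76.0°

R = v₀² sin 2θ / g gives sin 2θ = gR/v₀² = 9.81·538/106² = 0.4697.
2θ = 28.02° or 180° − 28.02° = 152.0°, so θ = 14.01° or 75.99°.
The larger angle is 75.99°.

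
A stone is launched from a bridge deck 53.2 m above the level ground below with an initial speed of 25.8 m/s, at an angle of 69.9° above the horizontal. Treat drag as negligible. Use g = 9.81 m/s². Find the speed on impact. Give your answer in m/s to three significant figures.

Resolve: vₓ = 25.80 cos 69.9° = 8.866 m/s and v_y0 = 25.80 sin 69.9° = 24.23 m/s.
The projectile lands when y = 53.2 + (24.23) t − ½·9.81·t² = 0. Positive root: t = (24.23 + √(24.23² + 2·9.81·53.2)) / 9.81 = (24.23 + 40.38) / 9.81 = 6.586 s.
Vertical velocity at impact: v_y = v_y0 − g t = 24.23 − 9.81 × 6.586 = −40.38 m/s.
Speed: |v| = √(vₓ² + v_y²) = √(8.866² + 40.38²) = 41.35 m/s.

41.3 m/s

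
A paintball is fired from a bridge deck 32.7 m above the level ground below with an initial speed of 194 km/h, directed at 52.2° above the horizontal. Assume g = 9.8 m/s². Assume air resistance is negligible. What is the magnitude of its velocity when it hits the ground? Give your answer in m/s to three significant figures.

Convert: 194 km/h = 194/3.6 = 53.89 m/s.
vₓ = 53.89 cos 52.2° = 33.03 m/s; v_y0 = 53.89 sin 52.2° = 42.58 m/s.
With up positive and y = 0 at the ground: y(t) = 32.7 + (42.58) t − 4.900 t². Setting y = 0 and taking the positive root: t = [42.58 + √(42.58² + 2·9.80·32.7)] / 9.80 = (42.58 + 49.54) / 9.80 = 9.400 s.
Vertical velocity at impact: v_y = v_y0 − g t = 42.58 − 9.80 × 9.400 = −49.54 m/s.
Speed: |v| = √(vₓ² + v_y²) = √(33.03² + 49.54²) = 59.54 m/s.

59.5 m/s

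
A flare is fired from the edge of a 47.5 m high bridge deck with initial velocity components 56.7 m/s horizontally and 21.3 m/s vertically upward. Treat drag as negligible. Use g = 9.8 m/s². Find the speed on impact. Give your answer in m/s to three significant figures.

Vertical motion (up positive, ground at y = 0): 4.900 t² − (21.30) t − 47.5 = 0, so t = (21.30 + √(21.30² + 2·9.80·47.5)) / 9.80 = (21.30 + 37.21) / 9.80 = 5.971 s.
Vertical velocity at impact: v_y = v_y0 − g t = 21.30 − 9.80 × 5.971 = −37.21 m/s.
Speed: |v| = √(vₓ² + v_y²) = √(56.70² + 37.21²) = 67.82 m/s.

67.8 m/s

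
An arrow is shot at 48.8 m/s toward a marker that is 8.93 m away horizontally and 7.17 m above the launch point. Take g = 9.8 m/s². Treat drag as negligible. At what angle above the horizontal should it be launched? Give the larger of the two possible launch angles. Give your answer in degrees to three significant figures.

Trajectory: y = x tanθ − g x² (1 + tan²θ)/(2v₀²). With x = 8.93, y = 7.17, v₀ = 48.8, g = 9.80:
0.1641 tan²θ − 8.93 tanθ + (7.334) = 0.
tanθ = [8.93 ± √(8.93² − 4 × 0.1641 × (7.334))] / (2 × 0.1641) = (8.93 ± 8.656) / 0.3282, giving tanθ = 0.8341 or 53.59.
θ = 39.83° or 88.93°; the larger is 88.93°.

88.9°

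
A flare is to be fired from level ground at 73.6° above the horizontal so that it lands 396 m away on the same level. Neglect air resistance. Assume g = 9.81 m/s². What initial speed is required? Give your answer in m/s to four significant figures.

84.68 m/s

Level-ground range: R = v₀² sin(2θ)/g, so v₀ = √(gR / sin 2θ).
v₀ = √(9.81 × 396 / sin 147.2°) = √(3885 / 0.5417) = √7171.3 = 84.68 m/s.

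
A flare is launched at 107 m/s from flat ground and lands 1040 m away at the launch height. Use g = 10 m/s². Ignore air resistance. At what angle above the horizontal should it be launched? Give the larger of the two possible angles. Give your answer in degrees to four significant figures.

From R = (v₀²/g) sin 2θ: sin 2θ = 10.0 × 1040 / 11449 = 0.9084.
2θ = 65.28° or 180° − 65.28° = 114.7°, so θ = 32.64° or 57.36°.
The larger angle is 57.36°.

57.36°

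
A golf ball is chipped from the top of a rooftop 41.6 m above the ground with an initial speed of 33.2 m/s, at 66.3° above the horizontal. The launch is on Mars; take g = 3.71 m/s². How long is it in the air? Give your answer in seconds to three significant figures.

Components: vₓ = 33.20 cos 66.3° = 13.34 m/s, v_y0 = 33.20 sin 66.3° = 30.40 m/s.
The projectile lands when y = 41.6 + (30.40) t − ½·3.71·t² = 0. Positive root: t = (30.40 + √(30.40² + 2·3.71·41.6)) / 3.71 = (30.40 + 35.11) / 3.71 = 17.66 s.

17.7 s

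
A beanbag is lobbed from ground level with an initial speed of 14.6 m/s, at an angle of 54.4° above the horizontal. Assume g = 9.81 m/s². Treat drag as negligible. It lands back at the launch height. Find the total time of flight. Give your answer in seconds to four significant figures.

2.420 s

vₓ = 14.60 cos 54.4° = 8.499 m/s; v_y0 = 14.60 sin 54.4° = 11.87 m/s.
It returns to y = 0 when t = 2 v_y0 / g = 2(11.87)/9.81 = 2.420 s.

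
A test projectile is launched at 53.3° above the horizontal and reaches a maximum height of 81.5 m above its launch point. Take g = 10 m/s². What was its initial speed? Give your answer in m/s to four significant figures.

At the peak v_y = 0, so v_y0 = √(2gH) = √(2 × 10.0 × 81.5) = 40.37 m/s.
v_y0 = v₀ sin θ ⇒ v₀ = 40.37 / sin 53.3° = 50.35 m/s.

50.35 m/s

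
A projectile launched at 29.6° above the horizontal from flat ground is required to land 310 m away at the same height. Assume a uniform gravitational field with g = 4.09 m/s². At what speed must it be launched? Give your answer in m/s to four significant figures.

From R = (v₀² / g) sin 2θ: v₀ = √(gR / sin 2θ).
v₀ = √(4.09 × 310 / sin 59.20°) = √(1268 / 0.8590) = √1476.1 = 38.42 m/s.

38.42 m/s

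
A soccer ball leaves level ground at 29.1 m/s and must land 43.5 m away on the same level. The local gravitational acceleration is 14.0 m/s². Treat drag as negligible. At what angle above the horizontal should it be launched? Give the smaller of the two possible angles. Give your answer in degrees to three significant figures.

Level-ground range R = v₀² sin(2θ)/g ⇒ sin(2θ) = gR/v₀² = 14.0 × 43.5 / 29.1² = 0.7192.
2θ = 45.99° or 180° − 45.99° = 134.0°, so θ = 22.99° or 67.01°.
The smaller angle is 22.99°.

23.0°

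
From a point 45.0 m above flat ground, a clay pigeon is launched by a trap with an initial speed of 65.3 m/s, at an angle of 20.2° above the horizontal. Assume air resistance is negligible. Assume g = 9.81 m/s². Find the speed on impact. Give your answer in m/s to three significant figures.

71.7 m/s

Horizontal component vₓ = 65.30 cos 20.2° = 61.28 m/s; vertical v_y0 = 65.30 sin 20.2° = 22.55 m/s.
The projectile lands when y = 45.0 + (22.55) t − ½·9.81·t² = 0. Positive root: t = (22.55 + √(22.55² + 2·9.81·45.0)) / 9.81 = (22.55 + 37.30) / 9.81 = 6.101 s.
Vertical velocity at impact: v_y = v_y0 − g t = 22.55 − 9.81 × 6.101 = −37.30 m/s.
Speed: |v| = √(vₓ² + v_y²) = √(61.28² + 37.30²) = 71.74 m/s.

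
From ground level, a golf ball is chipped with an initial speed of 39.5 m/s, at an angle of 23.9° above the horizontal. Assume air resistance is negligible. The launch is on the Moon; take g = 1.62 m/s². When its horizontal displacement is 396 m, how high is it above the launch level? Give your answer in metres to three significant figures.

78.1 m

Horizontal component vₓ = 39.50 cos 23.9° = 36.11 m/s; vertical v_y0 = 39.50 sin 23.9° = 16.00 m/s.
Time to reach x = 396 m: t = x/vₓ = 396/36.11 = 10.97 s.
Height: y = v_y0 t − ½ g t² = 16.00 × 10.97 − 0.8100 × 10.97² = 175.5 − 97.40 = 78.09 m.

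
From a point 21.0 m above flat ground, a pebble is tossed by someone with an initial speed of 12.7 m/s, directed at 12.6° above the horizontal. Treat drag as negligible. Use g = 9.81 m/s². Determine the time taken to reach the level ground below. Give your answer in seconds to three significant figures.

2.37 s

Horizontal component vₓ = 12.70 cos 12.6° = 12.39 m/s; vertical v_y0 = 12.70 sin 12.6° = 2.770 m/s.
Vertical motion (up positive, ground at y = 0): 4.905 t² − (2.770) t − 21.0 = 0, so t = (2.770 + √(2.770² + 2·9.81·21.0)) / 9.81 = (2.770 + 20.49) / 9.81 = 2.371 s.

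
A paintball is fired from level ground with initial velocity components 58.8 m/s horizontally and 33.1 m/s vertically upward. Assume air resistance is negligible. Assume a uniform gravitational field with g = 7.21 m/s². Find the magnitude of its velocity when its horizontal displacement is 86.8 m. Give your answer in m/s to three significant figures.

x = vₓ t ⇒ t = 86.8/58.80 = 1.476 s.
Vertical velocity there: v_y = v_y0 − g t = 33.10 − 7.21 × 1.476 = 22.46 m/s.
Speed: √(vₓ² + v_y²) = √(58.80² + 22.46²) = 62.94 m/s.

62.9 m/s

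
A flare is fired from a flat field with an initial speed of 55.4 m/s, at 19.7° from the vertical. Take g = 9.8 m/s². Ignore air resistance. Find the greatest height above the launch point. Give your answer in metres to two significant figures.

140 m

vₓ = 55.40 sin 19.7° = 18.68 m/s; v_y0 = 55.40 cos 19.7° = 52.16 m/s.
Peak height H = v_y0² / (2g) = 2720.4 / 19.60 = 138.8 m.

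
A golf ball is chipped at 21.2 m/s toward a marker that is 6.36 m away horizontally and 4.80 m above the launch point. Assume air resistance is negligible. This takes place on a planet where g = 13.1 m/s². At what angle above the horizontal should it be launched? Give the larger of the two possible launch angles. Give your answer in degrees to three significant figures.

Trajectory: y = x tanθ − g x² (1 + tan²θ)/(2v₀²). With x = 6.36, y = 4.80, v₀ = 21.2, g = 13.1:
0.5895 tan²θ − 6.36 tanθ + (5.390) = 0.
tanθ = [6.36 ± √(6.36² − 4 × 0.5895 × (5.390))] / (2 × 0.5895) = (6.36 ± 5.267) / 1.179, giving tanθ = 0.9271 or 9.862.
θ = 42.83° or 84.21°; the larger is 84.21°.

84.2°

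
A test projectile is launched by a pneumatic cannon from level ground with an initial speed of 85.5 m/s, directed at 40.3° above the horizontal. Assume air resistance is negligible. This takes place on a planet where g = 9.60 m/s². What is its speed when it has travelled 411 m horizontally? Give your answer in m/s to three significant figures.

65.4 m/s

Components: vₓ = 85.50 cos 40.3° = 65.21 m/s, v_y0 = 85.50 sin 40.3° = 55.30 m/s.
At x = 411 m, t = x/vₓ = 411/65.21 = 6.303 s.
Vertical velocity there: v_y = v_y0 − g t = 55.30 − 9.60 × 6.303 = −5.207 m/s.
Speed: √(vₓ² + v_y²) = √(65.21² + 5.207²) = 65.42 m/s.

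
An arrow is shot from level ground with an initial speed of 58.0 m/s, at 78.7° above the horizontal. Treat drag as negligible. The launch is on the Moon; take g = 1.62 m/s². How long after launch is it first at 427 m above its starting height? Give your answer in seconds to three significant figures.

8.55 s

Resolve: vₓ = 58.00 cos 78.7° = 11.36 m/s and v_y0 = 58.00 sin 78.7° = 56.88 m/s.
Require v_y0 t − ½ g t² = 427, i.e. 0.8100 t² − 56.88 t + 427 = 0.
t = [56.88 ± √(56.88² − 2·1.62·427)] / 1.62 = (56.88 ± 43.03) / 1.62, so t = 8.548 s or t = 61.67 s.
The first (ascending) time is 8.548 s.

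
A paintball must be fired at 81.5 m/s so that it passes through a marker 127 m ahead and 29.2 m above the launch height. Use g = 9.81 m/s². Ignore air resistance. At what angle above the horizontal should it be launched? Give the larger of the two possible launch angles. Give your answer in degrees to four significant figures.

Trajectory: y = x tanθ − g x² (1 + tan²θ)/(2v₀²). With x = 127, y = 29.2, v₀ = 81.5, g = 9.81:
11.91 tan²θ − 127 tanθ + (41.11) = 0.
tanθ = [127 ± √(127² − 4 × 11.91 × (41.11))] / (2 × 11.91) = (127 ± 119.0) / 23.82, giving tanθ = 0.3342 or 10.33.
θ = 18.48° or 84.47°; the larger is 84.47°.

84.47°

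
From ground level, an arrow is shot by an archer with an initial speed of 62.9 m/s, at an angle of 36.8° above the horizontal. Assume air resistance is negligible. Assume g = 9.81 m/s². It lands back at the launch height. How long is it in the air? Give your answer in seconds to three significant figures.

7.68 s

Horizontal component vₓ = 62.90 cos 36.8° = 50.37 m/s; vertical v_y0 = 62.90 sin 36.8° = 37.68 m/s.
It returns to y = 0 when t = 2 v_y0 / g = 2(37.68)/9.81 = 7.682 s.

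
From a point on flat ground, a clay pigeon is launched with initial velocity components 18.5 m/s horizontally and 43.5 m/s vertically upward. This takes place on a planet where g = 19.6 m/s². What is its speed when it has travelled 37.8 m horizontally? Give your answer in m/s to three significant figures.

18.8 m/s

At x = 37.8 m, t = x/vₓ = 37.8/18.50 = 2.043 s.
Vertical velocity there: v_y = v_y0 − g t = 43.50 − 19.6 × 2.043 = 3.452 m/s.
Speed: √(vₓ² + v_y²) = √(18.50² + 3.452²) = 18.82 m/s.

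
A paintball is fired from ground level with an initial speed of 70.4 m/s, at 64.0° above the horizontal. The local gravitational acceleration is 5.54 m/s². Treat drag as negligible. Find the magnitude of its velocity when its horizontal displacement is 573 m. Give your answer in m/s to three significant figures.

Components: vₓ = 70.40 cos 64.0° = 30.86 m/s, v_y0 = 70.40 sin 64.0° = 63.28 m/s.
Time to reach x = 573 m: t = x/vₓ = 573/30.86 = 18.57 s.
Vertical velocity there: v_y = v_y0 − g t = 63.28 − 5.54 × 18.57 = −39.59 m/s.
Speed: √(vₓ² + v_y²) = √(30.86² + 39.59²) = 50.19 m/s.

50.2 m/s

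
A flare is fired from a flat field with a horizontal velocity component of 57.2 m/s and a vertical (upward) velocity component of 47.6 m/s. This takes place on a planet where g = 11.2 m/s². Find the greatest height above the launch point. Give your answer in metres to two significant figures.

Peak height H = v_y0² / (2g) = 2265.8 / 22.40 = 101.2 m.

100 m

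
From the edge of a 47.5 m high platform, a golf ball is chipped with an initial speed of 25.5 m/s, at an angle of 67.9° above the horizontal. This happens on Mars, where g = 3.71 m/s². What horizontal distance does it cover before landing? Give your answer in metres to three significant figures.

Horizontal component vₓ = 25.50 cos 67.9° = 9.594 m/s; vertical v_y0 = 25.50 sin 67.9° = 23.63 m/s.
With up positive and y = 0 at the ground: y(t) = 47.5 + (23.63) t − 1.855 t². Setting y = 0 and taking the positive root: t = [23.63 + √(23.63² + 2·3.71·47.5)] / 3.71 = (23.63 + 30.18) / 3.71 = 14.50 s.
Horizontal distance: R = vₓ t = 9.594 × 14.50 = 139.1 m.

139 m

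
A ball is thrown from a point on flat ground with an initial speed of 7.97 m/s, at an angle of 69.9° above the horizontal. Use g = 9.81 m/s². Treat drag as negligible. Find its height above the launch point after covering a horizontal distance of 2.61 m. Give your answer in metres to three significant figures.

Horizontal component vₓ = 7.970 cos 69.9° = 2.739 m/s; vertical v_y0 = 7.970 sin 69.9° = 7.485 m/s.
At x = 2.61 m, t = x/vₓ = 2.61/2.739 = 0.9529 s.
Height: y = v_y0 t − ½ g t² = 7.485 × 0.9529 − 4.905 × 0.9529² = 7.132 − 4.454 = 2.678 m.

2.68 m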